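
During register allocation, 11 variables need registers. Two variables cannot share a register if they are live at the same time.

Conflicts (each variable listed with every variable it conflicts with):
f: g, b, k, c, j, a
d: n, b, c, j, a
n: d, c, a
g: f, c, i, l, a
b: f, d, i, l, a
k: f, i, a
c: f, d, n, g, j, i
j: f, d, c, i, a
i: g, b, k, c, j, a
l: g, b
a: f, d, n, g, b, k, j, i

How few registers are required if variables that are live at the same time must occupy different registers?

3

j, i, a are mutually in conflict, so at least 3 registers are needed.
Using 3 registers: f=2, d=2, n=3, g=3, b=3, k=3, c=1, j=3, i=2, l=1, a=1. No two conflicting variables share a register.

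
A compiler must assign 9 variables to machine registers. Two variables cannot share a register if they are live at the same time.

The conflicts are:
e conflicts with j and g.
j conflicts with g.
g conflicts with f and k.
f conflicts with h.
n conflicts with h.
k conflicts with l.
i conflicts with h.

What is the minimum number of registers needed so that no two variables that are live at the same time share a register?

e, j, g pairwise conflict, so at least 3 registers are needed.
Using 3 registers: e=2, j=3, g=1, f=2, n=2, k=2, i=2, h=1, l=1. Every pair that conflicts lands in different registers.

3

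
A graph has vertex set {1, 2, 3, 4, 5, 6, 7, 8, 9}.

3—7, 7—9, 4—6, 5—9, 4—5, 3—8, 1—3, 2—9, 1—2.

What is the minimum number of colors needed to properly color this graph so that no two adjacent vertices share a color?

3

The cycle 1-2-9-7-3-1 has odd length 5, so it cannot be 2-colored; at least 3 colors are needed.
3 colors suffice: 1=green, 2=blue, 3=red, 4=red, 5=blue, 6=blue, 7=blue, 8=blue, 9=red. No two adjacent vertices share a color.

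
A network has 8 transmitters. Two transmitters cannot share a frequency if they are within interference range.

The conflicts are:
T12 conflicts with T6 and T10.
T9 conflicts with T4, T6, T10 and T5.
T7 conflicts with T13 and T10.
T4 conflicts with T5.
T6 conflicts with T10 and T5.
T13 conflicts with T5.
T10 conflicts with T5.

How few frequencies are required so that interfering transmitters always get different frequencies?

4

T9, T6, T10, T5 all conflict with each other, so at least 4 frequencies are needed.
4 frequencies suffice: frequency 1 → {T12, T7, T5}; frequency 2 → {T4, T13, T10}; frequency 3 → {T9}; frequency 4 → {T6}. Each listed conflict is separated.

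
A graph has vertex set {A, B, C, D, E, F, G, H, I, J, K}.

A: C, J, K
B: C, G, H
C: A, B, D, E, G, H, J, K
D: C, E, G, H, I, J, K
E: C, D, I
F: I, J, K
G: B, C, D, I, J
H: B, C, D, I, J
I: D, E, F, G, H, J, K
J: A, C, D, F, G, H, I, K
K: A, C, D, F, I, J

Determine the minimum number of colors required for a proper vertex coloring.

4

A, C, J, K form a clique, so at least 4 colors are needed.
4 colors suffice: color 1 → {B, E, J}; color 2 → {C, I}; color 3 → {A, D, F}; color 4 → {G, H, K}. No two adjacent vertices share a color.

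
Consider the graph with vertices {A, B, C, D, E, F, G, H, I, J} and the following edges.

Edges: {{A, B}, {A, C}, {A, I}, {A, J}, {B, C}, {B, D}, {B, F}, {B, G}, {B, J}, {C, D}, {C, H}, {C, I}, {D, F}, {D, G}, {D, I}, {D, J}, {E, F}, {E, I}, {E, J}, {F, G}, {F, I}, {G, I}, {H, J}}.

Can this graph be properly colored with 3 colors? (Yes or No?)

No

B, D, F, G form a clique, so at least 4 colors are needed.
So 3 colors are not enough.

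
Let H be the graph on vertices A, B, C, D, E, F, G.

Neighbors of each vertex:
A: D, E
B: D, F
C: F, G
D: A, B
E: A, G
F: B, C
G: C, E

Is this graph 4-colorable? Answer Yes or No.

Yes

The chromatic number is 3. The cycle A-E-G-C-F-B-D-A has odd length 7, so it cannot be 2-colored; at least 3 colors are needed.
A valid assignment using 3 colors: A=red, B=red, C=red, D=blue, E=green, F=blue, G=blue.
Since 4 ≥ 3, a proper 4-coloring certainly exists.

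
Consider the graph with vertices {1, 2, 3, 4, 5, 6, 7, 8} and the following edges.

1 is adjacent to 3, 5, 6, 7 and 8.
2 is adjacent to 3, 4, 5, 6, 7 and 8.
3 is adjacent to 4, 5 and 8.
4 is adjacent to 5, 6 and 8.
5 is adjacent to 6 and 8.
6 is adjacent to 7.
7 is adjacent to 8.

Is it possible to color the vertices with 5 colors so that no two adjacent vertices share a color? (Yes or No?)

Yes

The chromatic number is 5. 2, 3, 4, 5, 8 form a clique, so at least 5 colors are needed.
5 colors suffice: color a → {1, 2}; color b → {5, 7}; color c → {6, 8}; color d → {4}; color e → {3}.
That is already a proper 5-coloring.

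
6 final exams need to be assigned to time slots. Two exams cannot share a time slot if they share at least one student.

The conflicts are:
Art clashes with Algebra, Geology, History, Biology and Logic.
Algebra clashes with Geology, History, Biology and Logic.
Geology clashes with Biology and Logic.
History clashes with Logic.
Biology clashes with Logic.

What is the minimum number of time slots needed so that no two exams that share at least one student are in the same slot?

Art, Algebra, Geology, Biology, Logic pairwise conflict, so at least 5 time slots are needed.
Using 5 time slots: Art=2, Algebra=1, Geology=4, History=4, Biology=5, Logic=3. Every pair that conflicts lands in different time slots.

5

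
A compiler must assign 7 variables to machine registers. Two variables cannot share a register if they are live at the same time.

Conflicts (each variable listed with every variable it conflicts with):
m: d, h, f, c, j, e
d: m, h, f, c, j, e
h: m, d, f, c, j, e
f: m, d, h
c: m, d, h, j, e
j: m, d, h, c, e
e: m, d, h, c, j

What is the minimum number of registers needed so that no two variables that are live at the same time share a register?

m, d, h, c, j, e pairwise conflict, so at least 6 registers are needed.
A valid assignment using 6 registers: m=2, d=1, h=3, f=4, c=5, j=6, e=4. No two conflicting variables share a register.

6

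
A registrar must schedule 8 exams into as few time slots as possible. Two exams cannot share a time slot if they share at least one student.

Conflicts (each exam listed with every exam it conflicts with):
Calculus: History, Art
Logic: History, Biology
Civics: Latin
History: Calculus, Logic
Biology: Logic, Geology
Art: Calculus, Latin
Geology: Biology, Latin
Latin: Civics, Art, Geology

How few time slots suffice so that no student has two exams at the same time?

The cycle Art-Calculus-History-Logic-Biology-Geology-Latin-Art has odd length 7, so it cannot be 2-colored; at least 3 time slots are needed.
3 time slots suffice: time slot 1 → {Calculus, Logic, Latin}; time slot 2 → {Civics, History, Biology, Art}; time slot 3 → {Geology}. Each listed conflict is separated.

3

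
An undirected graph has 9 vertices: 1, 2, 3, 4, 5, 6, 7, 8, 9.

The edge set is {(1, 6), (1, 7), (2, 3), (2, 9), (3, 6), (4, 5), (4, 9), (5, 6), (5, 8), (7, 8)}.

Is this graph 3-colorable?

The chromatic number is 3. The cycle 7-8-5-6-1-7 has odd length 5, so it cannot be 2-colored; at least 3 colors are needed.
3 colors suffice: color red → {1, 3, 5, 9}; color blue → {2, 4, 6, 8}; color green → {7}.
That is already a proper 3-coloring.

Yes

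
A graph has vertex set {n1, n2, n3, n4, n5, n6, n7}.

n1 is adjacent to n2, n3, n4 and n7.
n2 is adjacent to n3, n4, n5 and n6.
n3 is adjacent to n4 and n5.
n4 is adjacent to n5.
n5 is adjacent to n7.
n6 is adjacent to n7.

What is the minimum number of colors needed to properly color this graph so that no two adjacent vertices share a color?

4

n1, n2, n3, n4 are pairwise adjacent (a clique of size 4), so at least 4 colors are needed.
4 colors suffice: color 1 → {n2, n7}; color 2 → {n3, n6}; color 3 → {n4}; color 4 → {n1, n5}. No two adjacent vertices share a color.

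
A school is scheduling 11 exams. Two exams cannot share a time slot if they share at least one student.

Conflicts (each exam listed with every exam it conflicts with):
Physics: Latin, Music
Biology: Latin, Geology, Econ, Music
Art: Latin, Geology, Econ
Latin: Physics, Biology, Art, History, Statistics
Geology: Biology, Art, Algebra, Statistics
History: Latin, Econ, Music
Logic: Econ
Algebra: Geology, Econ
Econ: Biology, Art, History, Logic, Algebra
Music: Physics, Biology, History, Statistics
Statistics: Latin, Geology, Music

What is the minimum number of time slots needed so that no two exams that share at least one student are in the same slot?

2

Art and Latin conflict, so at least 2 time slots are needed.
Using 2 time slots: Physics=2, Biology=2, Art=2, Latin=1, Geology=1, History=2, Logic=2, Algebra=2, Econ=1, Music=1, Statistics=2. No two conflicting exams share a time slot.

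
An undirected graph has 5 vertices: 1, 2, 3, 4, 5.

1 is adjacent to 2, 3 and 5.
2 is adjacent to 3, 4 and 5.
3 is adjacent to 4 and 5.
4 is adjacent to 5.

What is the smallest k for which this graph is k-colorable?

2, 3, 4, 5 are mutually adjacent (a clique of size 4), so at least 4 colors are needed.
A valid assignment using 4 colors: 1=yellow, 2=red, 3=blue, 4=yellow, 5=green. Each edge has distinct colors on its endpoints.

4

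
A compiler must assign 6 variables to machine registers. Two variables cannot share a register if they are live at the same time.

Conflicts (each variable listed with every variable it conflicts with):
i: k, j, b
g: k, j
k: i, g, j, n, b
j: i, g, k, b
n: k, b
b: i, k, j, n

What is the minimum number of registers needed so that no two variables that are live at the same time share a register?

i, k, j, b are mutually in conflict, so at least 4 registers are needed.
4 registers suffice: register 1 → {k}; register 2 → {g, b}; register 3 → {j, n}; register 4 → {i}. No two conflicting variables share a register.

4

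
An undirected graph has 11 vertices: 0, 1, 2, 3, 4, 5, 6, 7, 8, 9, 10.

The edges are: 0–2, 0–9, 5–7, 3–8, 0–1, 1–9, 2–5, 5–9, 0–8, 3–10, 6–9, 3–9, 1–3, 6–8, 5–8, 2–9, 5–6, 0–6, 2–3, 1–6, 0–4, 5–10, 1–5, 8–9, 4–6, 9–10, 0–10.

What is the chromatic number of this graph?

1, 5, 6, 9 form a clique, so at least 4 colors are needed.
4 colors suffice: 0=blue, 1=yellow, 2=green, 3=blue, 4=red, 5=blue, 6=green, 7=red, 8=yellow, 9=red, 10=green. Every edge joins two different colors.

4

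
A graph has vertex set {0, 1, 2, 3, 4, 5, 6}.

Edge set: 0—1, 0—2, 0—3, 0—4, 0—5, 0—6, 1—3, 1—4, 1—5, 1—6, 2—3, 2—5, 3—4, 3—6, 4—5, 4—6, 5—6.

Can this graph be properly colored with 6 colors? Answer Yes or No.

The chromatic number is 5. 0, 1, 3, 4, 6 are mutually adjacent (a clique of size 5), so at least 5 colors are needed.
5 colors suffice: 0=a, 1=d, 2=b, 3=c, 4=b, 5=c, 6=e.
Since 6 ≥ 5, a proper 6-coloring certainly exists.

Yes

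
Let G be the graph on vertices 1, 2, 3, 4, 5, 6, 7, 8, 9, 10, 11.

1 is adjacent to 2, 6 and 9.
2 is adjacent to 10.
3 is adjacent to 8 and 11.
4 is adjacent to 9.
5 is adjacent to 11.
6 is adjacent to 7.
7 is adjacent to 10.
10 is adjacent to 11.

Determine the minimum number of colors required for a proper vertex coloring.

The cycle 1-2-10-7-6-1 has odd length 5, so it cannot be 2-colored; at least 3 colors are needed.
3 colors suffice: color a → {1, 3, 4, 5, 10}; color b → {2, 6, 8, 9, 11}; color c → {7}. Each edge has distinct colors on its endpoints.

3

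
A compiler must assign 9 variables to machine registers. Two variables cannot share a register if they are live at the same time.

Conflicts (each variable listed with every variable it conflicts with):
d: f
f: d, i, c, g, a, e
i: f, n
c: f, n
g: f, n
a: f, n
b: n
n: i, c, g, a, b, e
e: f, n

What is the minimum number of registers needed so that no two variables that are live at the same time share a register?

2

i and n conflict, so at least 2 registers are needed.
2 registers suffice: d=2, f=1, i=2, c=2, g=2, a=2, b=2, n=1, e=2. Each listed conflict is separated.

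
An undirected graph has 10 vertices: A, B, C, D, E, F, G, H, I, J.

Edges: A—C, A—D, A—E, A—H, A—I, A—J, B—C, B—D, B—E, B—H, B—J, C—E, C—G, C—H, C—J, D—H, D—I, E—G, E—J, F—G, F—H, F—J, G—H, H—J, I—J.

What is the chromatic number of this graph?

4

B, C, E, J are pairwise adjacent (a clique of size 4), so at least 4 colors are needed.
4 colors suffice: A=yellow, B=yellow, C=green, D=blue, E=red, F=green, G=blue, H=red, I=red, J=blue. Every edge joins two different colors.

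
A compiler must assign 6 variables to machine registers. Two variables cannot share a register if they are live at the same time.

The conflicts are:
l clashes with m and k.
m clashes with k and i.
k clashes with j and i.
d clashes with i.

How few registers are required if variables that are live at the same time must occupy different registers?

3

m, k, i all conflict with each other, so at least 3 registers are needed.
3 registers suffice: register 1 → {k, d}; register 2 → {l, j, i}; register 3 → {m}. No two conflicting variables share a register.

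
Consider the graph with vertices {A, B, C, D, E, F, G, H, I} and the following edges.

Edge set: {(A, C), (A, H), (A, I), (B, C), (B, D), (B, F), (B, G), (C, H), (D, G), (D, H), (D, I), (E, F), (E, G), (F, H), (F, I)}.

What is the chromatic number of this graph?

B, D, G are pairwise adjacent, so at least 3 colors are needed.
3 colors suffice: A=2, B=1, C=3, D=2, E=1, F=2, G=3, H=1, I=1. Every edge joins two different colors.

3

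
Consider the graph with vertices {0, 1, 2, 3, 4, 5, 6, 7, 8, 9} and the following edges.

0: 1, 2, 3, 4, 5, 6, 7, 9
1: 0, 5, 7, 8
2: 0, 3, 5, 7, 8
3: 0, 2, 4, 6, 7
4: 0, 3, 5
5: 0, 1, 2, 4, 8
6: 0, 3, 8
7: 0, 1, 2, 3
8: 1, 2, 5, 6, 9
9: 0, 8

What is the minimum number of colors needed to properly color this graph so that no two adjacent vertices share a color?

0, 2, 3, 7 are pairwise adjacent (a clique of size 4), so at least 4 colors are needed.
4 colors suffice: 0=a, 1=c, 2=c, 3=b, 4=c, 5=b, 6=c, 7=d, 8=a, 9=b. Every edge joins two different colors.

4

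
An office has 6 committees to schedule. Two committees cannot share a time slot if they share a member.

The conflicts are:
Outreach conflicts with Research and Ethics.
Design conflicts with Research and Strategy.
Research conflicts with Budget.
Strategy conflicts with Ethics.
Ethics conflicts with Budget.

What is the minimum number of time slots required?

The cycle Strategy-Ethics-Budget-Research-Design-Strategy has odd length 5, so it cannot be 2-colored; at least 3 time slots are needed.
3 time slots suffice: time slot 1 → {Research, Ethics}; time slot 2 → {Outreach, Design, Budget}; time slot 3 → {Strategy}. No two conflicting committees share a time slot.

3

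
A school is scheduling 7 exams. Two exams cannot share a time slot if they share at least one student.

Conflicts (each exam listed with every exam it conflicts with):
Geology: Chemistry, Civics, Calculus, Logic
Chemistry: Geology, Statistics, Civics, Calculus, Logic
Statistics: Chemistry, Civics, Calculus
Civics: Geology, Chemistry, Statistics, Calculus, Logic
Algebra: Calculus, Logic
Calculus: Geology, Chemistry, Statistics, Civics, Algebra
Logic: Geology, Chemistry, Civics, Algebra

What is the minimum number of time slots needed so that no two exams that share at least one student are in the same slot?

Geology, Chemistry, Civics, Logic all conflict with each other, so at least 4 time slots are needed.
4 time slots suffice: time slot 1 → {Civics, Algebra}; time slot 2 → {Calculus, Logic}; time slot 3 → {Chemistry}; time slot 4 → {Geology, Statistics}. Every pair that conflicts lands in different time slots.

4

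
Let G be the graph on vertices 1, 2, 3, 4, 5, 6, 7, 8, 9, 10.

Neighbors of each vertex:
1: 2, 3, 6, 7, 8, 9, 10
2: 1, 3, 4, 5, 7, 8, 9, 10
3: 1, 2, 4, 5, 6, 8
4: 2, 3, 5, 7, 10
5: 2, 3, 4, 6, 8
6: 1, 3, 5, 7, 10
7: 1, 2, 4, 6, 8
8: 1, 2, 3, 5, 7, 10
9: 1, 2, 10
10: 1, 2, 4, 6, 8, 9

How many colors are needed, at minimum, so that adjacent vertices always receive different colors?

1, 2, 7, 8 are pairwise adjacent (a clique of size 4), so at least 4 colors are needed.
4 colors suffice: color red → {2, 6}; color blue → {1, 5}; color green → {4, 8, 9}; color yellow → {3, 7, 10}. Every edge joins two different colors.

4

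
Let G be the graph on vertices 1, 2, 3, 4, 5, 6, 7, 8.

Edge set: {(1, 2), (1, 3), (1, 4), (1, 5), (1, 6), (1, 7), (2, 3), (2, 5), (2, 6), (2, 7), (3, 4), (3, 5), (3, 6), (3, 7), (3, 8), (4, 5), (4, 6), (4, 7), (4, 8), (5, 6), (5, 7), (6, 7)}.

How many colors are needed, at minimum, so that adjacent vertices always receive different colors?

6

1, 2, 3, 5, 6, 7 are pairwise adjacent (a clique of size 6), so at least 6 colors are needed.
A valid assignment using 6 colors: 1=d, 2=f, 3=a, 4=f, 5=e, 6=c, 7=b, 8=b. No two adjacent vertices share a color.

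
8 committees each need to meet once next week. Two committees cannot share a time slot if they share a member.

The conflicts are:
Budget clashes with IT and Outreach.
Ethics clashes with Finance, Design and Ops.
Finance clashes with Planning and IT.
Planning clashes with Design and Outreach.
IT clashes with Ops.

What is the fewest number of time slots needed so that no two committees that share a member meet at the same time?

The cycle Outreach-Budget-IT-Finance-Planning-Outreach has odd length 5, so it cannot be 2-colored; at least 3 time slots are needed.
Using 3 time slots: Budget=3, Ethics=1, Finance=2, Planning=1, IT=1, Design=2, Outreach=2, Ops=2. Every pair that conflicts lands in different time slots.

3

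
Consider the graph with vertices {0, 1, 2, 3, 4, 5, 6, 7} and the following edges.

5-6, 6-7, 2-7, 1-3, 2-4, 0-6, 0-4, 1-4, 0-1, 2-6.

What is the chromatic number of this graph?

0, 1, 4 are mutually adjacent, so at least 3 colors are needed.
3 colors suffice: color red → {1, 6}; color blue → {0, 2, 3, 5}; color green → {4, 7}. Each edge has distinct colors on its endpoints.

3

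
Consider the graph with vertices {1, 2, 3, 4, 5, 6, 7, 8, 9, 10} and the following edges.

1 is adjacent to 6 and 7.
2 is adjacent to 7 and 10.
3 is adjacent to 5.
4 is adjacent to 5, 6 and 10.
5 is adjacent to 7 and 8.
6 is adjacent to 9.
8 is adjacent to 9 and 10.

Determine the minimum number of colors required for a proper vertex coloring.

3

The cycle 10-8-5-7-2-10 has odd length 5, so it cannot be 2-colored; at least 3 colors are needed.
3 colors suffice: color a → {5, 6, 10}; color b → {3, 4, 7, 8}; color c → {1, 2, 9}. Each edge has distinct colors on its endpoints.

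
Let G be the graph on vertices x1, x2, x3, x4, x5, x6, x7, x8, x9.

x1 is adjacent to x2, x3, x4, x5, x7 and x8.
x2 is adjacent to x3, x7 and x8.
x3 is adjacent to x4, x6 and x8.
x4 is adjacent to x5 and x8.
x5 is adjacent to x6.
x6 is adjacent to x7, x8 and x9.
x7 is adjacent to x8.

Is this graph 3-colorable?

No

x1, x2, x7, x8 form a clique, so at least 4 colors are needed.
So 3 colors are not enough.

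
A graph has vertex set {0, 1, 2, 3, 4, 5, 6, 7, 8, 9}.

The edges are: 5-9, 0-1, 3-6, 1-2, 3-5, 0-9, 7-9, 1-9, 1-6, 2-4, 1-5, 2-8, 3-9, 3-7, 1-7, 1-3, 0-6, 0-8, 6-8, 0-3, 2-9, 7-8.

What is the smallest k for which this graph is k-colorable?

1, 3, 7, 9 are pairwise adjacent (a clique of size 4), so at least 4 colors are needed.
A valid assignment using 4 colors: 0=d, 1=a, 2=b, 3=b, 4=a, 5=d, 6=c, 7=d, 8=a, 9=c. Each edge has distinct colors on its endpoints.

4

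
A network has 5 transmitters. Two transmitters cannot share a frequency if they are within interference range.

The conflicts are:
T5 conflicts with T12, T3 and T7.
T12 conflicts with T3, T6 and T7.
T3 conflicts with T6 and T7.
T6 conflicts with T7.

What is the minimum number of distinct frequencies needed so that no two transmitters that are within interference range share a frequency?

T12, T3, T6, T7 all conflict with each other, so at least 4 frequencies are needed.
4 frequencies suffice: frequency 1 → {T3}; frequency 2 → {T7}; frequency 3 → {T12}; frequency 4 → {T5, T6}. No two conflicting transmitters share a frequency.

4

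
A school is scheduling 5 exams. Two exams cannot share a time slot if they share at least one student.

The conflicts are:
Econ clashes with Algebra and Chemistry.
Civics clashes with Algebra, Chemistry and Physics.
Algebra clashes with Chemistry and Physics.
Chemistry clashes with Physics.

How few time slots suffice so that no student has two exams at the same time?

Civics, Algebra, Chemistry, Physics pairwise conflict, so at least 4 time slots are needed.
4 time slots suffice: time slot 1 → {Algebra}; time slot 2 → {Chemistry}; time slot 3 → {Econ, Physics}; time slot 4 → {Civics}. Each listed conflict is separated.

4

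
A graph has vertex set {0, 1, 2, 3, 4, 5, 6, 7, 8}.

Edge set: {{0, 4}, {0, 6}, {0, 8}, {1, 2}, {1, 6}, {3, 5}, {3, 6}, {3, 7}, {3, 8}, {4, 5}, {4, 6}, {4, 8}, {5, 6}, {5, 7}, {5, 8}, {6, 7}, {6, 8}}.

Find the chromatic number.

0, 4, 6, 8 form a clique, so at least 4 colors are needed.
4 colors suffice: color red → {2, 6}; color blue → {0, 1, 5}; color green → {7, 8}; color yellow → {3, 4}. Every edge joins two different colors.

4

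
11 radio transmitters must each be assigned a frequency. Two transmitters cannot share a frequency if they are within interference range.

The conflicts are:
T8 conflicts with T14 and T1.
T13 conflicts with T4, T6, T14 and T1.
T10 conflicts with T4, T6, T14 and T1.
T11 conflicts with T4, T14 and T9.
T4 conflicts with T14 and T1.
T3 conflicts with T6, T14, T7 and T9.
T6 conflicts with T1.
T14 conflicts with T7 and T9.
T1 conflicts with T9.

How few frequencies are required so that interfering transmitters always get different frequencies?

T10, T4, T1 all conflict with each other, so at least 3 frequencies are needed.
3 frequencies suffice: frequency 1 → {T14, T1}; frequency 2 → {T8, T4, T6, T7, T9}; frequency 3 → {T13, T10, T11, T3}. Every pair that conflicts lands in different frequencies.

3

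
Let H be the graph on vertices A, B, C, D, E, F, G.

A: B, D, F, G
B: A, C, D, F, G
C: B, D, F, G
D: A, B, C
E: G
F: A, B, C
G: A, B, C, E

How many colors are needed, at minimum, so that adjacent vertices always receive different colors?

3

B, C, D are pairwise adjacent, so at least 3 colors are needed.
3 colors suffice: color 1 → {B, E}; color 2 → {A, C}; color 3 → {D, F, G}. No two adjacent vertices share a color.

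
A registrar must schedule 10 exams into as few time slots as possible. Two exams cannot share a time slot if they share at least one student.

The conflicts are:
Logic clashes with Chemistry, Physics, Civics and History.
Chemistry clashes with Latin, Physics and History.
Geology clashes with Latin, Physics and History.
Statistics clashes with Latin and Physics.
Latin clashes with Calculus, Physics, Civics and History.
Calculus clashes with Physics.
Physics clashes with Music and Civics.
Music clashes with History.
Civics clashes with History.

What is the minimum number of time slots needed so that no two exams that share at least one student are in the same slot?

Logic, Civics, History all conflict with each other, so at least 3 time slots are needed.
3 time slots suffice: Logic=2, Chemistry=3, Geology=3, Statistics=3, Latin=2, Calculus=3, Physics=1, Music=2, Civics=3, History=1. Every pair that conflicts lands in different time slots.

3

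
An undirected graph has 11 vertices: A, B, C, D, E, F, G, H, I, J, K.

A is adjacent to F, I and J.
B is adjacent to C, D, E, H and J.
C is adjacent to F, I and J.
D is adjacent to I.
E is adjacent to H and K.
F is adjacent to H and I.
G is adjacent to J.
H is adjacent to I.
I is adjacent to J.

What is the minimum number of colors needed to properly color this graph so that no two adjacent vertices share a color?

3

F, H, I are mutually adjacent, so at least 3 colors are needed.
A valid assignment using 3 colors: A=3, B=1, C=3, D=2, E=2, F=2, G=1, H=3, I=1, J=2, K=1. Every edge joins two different colors.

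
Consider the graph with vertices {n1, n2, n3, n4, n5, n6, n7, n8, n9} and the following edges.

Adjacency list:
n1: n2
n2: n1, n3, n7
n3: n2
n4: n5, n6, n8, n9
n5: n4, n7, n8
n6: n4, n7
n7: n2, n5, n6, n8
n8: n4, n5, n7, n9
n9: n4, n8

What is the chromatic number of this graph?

n5, n7, n8 are mutually adjacent, so at least 3 colors are needed.
One proper 3-coloring: n1=blue, n2=red, n3=blue, n4=blue, n5=green, n6=red, n7=blue, n8=red, n9=green. Every edge joins two different colors.

3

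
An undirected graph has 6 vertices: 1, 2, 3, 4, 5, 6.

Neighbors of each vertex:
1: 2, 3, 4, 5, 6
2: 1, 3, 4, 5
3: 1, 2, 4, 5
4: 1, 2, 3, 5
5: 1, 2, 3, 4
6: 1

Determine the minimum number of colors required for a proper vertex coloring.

5

1, 2, 3, 4, 5 are mutually adjacent (a clique of size 5), so at least 5 colors are needed.
One proper 5-coloring: 1=red, 2=blue, 3=yellow, 4=green, 5=purple, 6=blue. Each edge has distinct colors on its endpoints.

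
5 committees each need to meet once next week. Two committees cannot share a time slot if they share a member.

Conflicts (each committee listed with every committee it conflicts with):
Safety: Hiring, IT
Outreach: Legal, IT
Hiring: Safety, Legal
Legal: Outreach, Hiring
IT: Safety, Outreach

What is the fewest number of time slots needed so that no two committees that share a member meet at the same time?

The cycle Safety-IT-Outreach-Legal-Hiring-Safety has odd length 5, so it cannot be 2-colored; at least 3 time slots are needed.
3 time slots suffice: time slot 1 → {Safety, Outreach}; time slot 2 → {Legal, IT}; time slot 3 → {Hiring}. No two conflicting committees share a time slot.

3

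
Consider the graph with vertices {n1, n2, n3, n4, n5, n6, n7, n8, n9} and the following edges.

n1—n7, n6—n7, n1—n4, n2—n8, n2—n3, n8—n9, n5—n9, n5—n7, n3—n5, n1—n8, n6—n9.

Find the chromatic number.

3

The cycle n9-n8-n1-n7-n6-n9 has odd length 5, so it cannot be 2-colored; at least 3 colors are needed.
3 colors suffice: color 1 → {n1, n2, n9}; color 2 → {n3, n4, n7, n8}; color 3 → {n5, n6}. Each edge has distinct colors on its endpoints.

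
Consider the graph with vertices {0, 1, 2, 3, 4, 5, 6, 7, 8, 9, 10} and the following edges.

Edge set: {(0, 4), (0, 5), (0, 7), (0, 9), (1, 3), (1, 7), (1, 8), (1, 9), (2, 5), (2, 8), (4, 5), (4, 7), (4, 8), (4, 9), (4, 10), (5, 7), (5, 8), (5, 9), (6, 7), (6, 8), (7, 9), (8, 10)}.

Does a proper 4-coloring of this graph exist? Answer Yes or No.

0, 4, 5, 7, 9 are pairwise adjacent (a clique of size 5), so at least 5 colors are needed.
So 4 colors are not enough.

No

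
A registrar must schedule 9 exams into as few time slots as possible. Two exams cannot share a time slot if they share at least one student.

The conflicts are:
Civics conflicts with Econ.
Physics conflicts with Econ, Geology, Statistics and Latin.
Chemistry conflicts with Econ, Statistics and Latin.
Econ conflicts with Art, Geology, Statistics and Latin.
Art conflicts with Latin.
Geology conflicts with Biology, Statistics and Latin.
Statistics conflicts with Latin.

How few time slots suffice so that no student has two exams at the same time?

Physics, Econ, Geology, Statistics, Latin pairwise conflict, so at least 5 time slots are needed.
5 time slots suffice: time slot 1 → {Econ, Biology}; time slot 2 → {Civics, Latin}; time slot 3 → {Chemistry, Art, Geology}; time slot 4 → {Statistics}; time slot 5 → {Physics}. Each listed conflict is separated.

5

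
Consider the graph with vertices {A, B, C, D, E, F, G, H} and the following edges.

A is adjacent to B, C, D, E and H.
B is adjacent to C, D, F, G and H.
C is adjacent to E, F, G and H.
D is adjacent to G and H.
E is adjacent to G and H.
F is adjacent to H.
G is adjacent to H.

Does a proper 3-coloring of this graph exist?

No

B, C, F, H are pairwise adjacent (a clique of size 4), so at least 4 colors are needed.
So 3 colors are not enough.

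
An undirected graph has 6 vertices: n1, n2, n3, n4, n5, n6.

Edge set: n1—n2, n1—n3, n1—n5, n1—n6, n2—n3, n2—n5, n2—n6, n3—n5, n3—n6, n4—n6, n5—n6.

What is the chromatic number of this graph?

n1, n2, n3, n5, n6 are pairwise adjacent (a clique of size 5), so at least 5 colors are needed.
One proper 5-coloring: n1=G, n2=P, n3=Y, n4=B, n5=B, n6=R. Each edge has distinct colors on its endpoints.

5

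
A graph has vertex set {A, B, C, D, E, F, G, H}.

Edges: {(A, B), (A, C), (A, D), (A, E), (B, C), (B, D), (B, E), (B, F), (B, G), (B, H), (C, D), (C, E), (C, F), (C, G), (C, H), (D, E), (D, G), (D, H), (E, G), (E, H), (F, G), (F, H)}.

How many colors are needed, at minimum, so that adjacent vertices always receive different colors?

5

B, C, D, E, H are pairwise adjacent (a clique of size 5), so at least 5 colors are needed.
5 colors suffice: color red → {C}; color blue → {B}; color green → {E, F}; color yellow → {D}; color purple → {A, G, H}. Every edge joins two different colors.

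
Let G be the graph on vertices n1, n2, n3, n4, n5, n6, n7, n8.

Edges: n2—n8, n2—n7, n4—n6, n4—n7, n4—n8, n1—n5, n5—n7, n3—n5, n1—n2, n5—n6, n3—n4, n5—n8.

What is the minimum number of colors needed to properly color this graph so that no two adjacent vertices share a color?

2

n3 and n4 are adjacent, so at least 2 colors are needed.
One proper 2-coloring: n1=2, n2=1, n3=2, n4=1, n5=1, n6=2, n7=2, n8=2. No two adjacent vertices share a color.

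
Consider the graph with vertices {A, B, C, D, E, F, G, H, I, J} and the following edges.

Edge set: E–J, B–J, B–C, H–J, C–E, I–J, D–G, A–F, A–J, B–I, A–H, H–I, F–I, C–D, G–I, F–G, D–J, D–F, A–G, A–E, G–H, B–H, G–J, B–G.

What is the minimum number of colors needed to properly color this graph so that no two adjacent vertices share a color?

B, G, H, I, J form a clique, so at least 5 colors are needed.
5 colors suffice: A=yellow, B=yellow, C=red, D=green, E=blue, F=red, G=blue, H=green, I=purple, J=red. No two adjacent vertices share a color.

5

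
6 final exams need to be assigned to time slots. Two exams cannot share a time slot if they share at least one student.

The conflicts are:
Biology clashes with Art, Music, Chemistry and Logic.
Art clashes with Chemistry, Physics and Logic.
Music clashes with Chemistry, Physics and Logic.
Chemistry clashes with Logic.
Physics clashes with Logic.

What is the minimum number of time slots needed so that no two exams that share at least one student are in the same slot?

4

Biology, Music, Chemistry, Logic are mutually in conflict, so at least 4 time slots are needed.
4 time slots suffice: time slot 1 → {Logic}; time slot 2 → {Art, Music}; time slot 3 → {Biology, Physics}; time slot 4 → {Chemistry}. Each listed conflict is separated.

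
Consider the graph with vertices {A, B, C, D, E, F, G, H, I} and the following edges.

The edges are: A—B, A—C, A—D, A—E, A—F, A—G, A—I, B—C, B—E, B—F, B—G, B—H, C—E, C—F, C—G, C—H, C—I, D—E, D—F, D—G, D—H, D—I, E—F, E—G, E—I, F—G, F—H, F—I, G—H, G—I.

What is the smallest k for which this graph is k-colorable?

A, D, E, F, G, I form a clique, so at least 6 colors are needed.
6 colors suffice: color 1 → {G}; color 2 → {F}; color 3 → {E, H}; color 4 → {A}; color 5 → {C, D}; color 6 → {B, I}. Each edge has distinct colors on its endpoints.

6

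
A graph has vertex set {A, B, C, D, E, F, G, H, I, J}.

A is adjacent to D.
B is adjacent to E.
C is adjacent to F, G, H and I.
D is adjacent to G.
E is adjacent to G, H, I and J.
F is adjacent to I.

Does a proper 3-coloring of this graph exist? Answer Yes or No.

The chromatic number is 3. C, F, I are mutually adjacent, so at least 3 colors are needed.
3 colors suffice: A=blue, B=blue, C=red, D=red, E=red, F=green, G=blue, H=blue, I=blue, J=blue.
That is already a proper 3-coloring.

Yes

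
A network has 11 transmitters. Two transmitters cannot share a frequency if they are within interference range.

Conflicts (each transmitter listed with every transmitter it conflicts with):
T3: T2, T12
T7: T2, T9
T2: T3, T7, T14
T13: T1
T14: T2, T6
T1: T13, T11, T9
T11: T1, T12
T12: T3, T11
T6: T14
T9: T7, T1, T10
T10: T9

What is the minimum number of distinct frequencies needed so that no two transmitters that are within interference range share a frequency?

3

The cycle T1-T9-T7-T2-T3-T12-T11-T1 has odd length 7, so it cannot be 2-colored; at least 3 frequencies are needed.
3 frequencies suffice: frequency 1 → {T2, T13, T12, T6, T9}; frequency 2 → {T3, T7, T14, T1, T10}; frequency 3 → {T11}. No two conflicting transmitters share a frequency.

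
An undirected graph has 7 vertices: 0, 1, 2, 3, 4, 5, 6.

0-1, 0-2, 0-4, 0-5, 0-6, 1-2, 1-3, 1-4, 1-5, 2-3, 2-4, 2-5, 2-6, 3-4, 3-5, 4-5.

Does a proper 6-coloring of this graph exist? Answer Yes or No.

Yes

The chromatic number is 5. 0, 1, 2, 4, 5 are mutually adjacent (a clique of size 5), so at least 5 colors are needed.
5 colors suffice: color a → {2}; color b → {0, 3}; color c → {5, 6}; color d → {1}; color e → {4}.
Since 6 ≥ 5, a proper 6-coloring certainly exists.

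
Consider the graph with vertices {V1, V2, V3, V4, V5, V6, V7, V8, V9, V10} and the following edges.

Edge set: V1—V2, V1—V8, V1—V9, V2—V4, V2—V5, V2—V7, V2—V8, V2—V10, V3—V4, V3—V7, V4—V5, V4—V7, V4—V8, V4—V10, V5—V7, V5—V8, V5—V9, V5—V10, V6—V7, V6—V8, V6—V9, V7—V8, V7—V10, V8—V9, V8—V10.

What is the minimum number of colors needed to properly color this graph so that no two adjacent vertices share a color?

6

V2, V4, V5, V7, V8, V10 are pairwise adjacent (a clique of size 6), so at least 6 colors are needed.
6 colors suffice: color 1 → {V3, V8}; color 2 → {V7, V9}; color 3 → {V1, V5, V6}; color 4 → {V2}; color 5 → {V4}; color 6 → {V10}. Each edge has distinct colors on its endpoints.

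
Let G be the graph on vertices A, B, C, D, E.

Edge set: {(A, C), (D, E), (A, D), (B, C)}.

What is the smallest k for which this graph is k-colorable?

A and D are adjacent, so at least 2 colors are needed.
One proper 2-coloring: A=blue, B=blue, C=red, D=red, E=blue. No two adjacent vertices share a color.

2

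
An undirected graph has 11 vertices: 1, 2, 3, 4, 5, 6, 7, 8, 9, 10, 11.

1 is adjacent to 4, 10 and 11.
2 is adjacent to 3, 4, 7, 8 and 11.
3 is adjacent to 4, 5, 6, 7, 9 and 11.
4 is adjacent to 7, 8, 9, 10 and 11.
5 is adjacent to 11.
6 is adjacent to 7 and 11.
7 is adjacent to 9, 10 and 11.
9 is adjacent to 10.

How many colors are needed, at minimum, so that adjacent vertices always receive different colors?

5

2, 3, 4, 7, 11 are pairwise adjacent (a clique of size 5), so at least 5 colors are needed.
5 colors suffice: color a → {4, 5, 6}; color b → {8, 9, 11}; color c → {3, 10}; color d → {1, 7}; color e → {2}. Each edge has distinct colors on its endpoints.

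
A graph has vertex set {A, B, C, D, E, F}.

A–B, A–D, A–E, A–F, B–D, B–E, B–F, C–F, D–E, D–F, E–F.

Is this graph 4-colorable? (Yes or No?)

A, B, D, E, F are mutually adjacent (a clique of size 5), so at least 5 colors are needed.
So 4 colors are not enough.

No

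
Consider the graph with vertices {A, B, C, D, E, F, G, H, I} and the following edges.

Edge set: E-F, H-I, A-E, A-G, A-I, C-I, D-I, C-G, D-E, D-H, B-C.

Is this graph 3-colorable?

The chromatic number is 3. D, H, I form a triangle, so at least 3 colors are needed.
3 colors suffice: color 1 → {B, E, G, I}; color 2 → {A, C, D, F}; color 3 → {H}.
That is already a proper 3-coloring.

Yes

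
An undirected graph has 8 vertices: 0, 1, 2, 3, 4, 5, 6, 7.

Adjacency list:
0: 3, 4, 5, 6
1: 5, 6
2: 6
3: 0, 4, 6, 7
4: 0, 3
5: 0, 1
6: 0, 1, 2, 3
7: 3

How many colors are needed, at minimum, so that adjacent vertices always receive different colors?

0, 3, 4 are mutually adjacent, so at least 3 colors are needed.
3 colors suffice: color red → {4, 5, 6, 7}; color blue → {0, 1, 2}; color green → {3}. Every edge joins two different colors.

3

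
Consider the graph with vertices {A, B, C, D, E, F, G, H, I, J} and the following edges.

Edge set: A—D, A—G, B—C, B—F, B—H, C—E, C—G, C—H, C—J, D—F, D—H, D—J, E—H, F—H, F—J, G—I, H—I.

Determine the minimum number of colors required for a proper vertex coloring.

3

C, E, H are mutually adjacent, so at least 3 colors are needed.
3 colors suffice: color 1 → {G, H, J}; color 2 → {A, C, F, I}; color 3 → {B, D, E}. Every edge joins two different colors.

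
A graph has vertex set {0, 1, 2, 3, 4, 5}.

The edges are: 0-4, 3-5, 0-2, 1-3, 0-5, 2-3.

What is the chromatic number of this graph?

0 and 5 are adjacent, so at least 2 colors are needed.
A valid assignment using 2 colors: 0=red, 1=blue, 2=blue, 3=red, 4=blue, 5=blue. Every edge joins two different colors.

2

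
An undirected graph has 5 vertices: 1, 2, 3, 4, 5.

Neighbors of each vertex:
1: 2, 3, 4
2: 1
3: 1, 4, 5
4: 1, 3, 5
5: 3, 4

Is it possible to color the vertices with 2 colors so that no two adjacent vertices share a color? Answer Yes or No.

No

1, 3, 4 are pairwise adjacent, so at least 3 colors are needed.
So 2 colors are not enough.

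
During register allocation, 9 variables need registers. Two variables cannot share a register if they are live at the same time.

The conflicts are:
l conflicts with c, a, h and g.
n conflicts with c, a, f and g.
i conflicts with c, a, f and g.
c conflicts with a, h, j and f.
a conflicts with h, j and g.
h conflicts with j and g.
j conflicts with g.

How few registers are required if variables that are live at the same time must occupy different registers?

4

l, a, h, g pairwise conflict, so at least 4 registers are needed.
4 registers suffice: register 1 → {a, f}; register 2 → {c, g}; register 3 → {n, i, h}; register 4 → {l, j}. Every pair that conflicts lands in different registers.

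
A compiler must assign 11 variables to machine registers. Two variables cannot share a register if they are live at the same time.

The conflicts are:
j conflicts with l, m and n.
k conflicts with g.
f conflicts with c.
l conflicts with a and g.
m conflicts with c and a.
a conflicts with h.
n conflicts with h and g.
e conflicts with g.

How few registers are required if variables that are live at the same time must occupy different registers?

3

The cycle n-j-m-a-h-n has odd length 5, so it cannot be 2-colored; at least 3 registers are needed.
3 registers suffice: j=2, k=2, f=1, l=3, m=1, c=2, a=2, n=3, e=2, h=1, g=1. No two conflicting variables share a register.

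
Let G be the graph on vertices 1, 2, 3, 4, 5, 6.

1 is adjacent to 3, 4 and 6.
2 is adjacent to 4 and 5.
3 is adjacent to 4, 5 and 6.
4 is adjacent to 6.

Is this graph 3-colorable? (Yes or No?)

No

1, 3, 4, 6 are pairwise adjacent (a clique of size 4), so at least 4 colors are needed.
So 3 colors are not enough.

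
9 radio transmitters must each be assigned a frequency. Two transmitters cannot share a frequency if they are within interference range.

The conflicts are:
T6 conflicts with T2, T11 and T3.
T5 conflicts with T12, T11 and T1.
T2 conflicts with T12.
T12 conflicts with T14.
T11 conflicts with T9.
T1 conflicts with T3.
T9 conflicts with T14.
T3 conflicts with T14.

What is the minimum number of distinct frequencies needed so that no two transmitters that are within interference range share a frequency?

3

The cycle T12-T2-T6-T11-T5-T12 has odd length 5, so it cannot be 2-colored; at least 3 frequencies are needed.
3 frequencies suffice: frequency 1 → {T6, T12, T1, T9}; frequency 2 → {T2, T11, T14}; frequency 3 → {T5, T3}. Each listed conflict is separated.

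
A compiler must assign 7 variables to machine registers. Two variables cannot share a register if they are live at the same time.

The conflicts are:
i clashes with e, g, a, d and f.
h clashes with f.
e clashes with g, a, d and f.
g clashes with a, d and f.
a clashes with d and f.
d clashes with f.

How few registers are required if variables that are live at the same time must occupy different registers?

6

i, e, g, a, d, f are mutually in conflict, so at least 6 registers are needed.
6 registers suffice: register 1 → {f}; register 2 → {h, e}; register 3 → {d}; register 4 → {i}; register 5 → {a}; register 6 → {g}. No two conflicting variables share a register.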